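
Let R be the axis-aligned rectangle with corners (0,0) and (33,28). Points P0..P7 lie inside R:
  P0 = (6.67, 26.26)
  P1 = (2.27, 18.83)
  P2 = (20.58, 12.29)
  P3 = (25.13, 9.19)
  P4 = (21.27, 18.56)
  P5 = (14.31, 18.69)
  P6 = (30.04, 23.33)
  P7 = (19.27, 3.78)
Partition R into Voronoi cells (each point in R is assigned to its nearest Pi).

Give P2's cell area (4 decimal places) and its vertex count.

1. box [0,33]×[0,28]: [(0, 0) (33, 0) (33, 28) (0, 28)]
2. ⊥bis P2·P0 via (13.625,19.275): [(0, 5.7085) (0, 0) (33, 0) (33, 28) (22.3876, 28)]  |A|=674.4732
3. ⊥bis P2·P1 via (11.425,15.56): [(12.27, 17.9259) (5.8673, 0) (33, 0) (33, 28) (22.3876, 28)]  |A|=586.8636
4. ⊥bis P2·P3 via (22.855,10.74): [(12.27, 17.9259) (5.8673, 0) (15.5376, 0) (33, 25.6302) (33, 28) (22.3876, 28)]  |A|=363.0813
5. ⊥bis P2·P4 via (20.925,15.425): [(11.7379, 16.436) (5.8673, 0) (15.5376, 0) (25.6897, 14.9007)]  |A|=191.2106
6. ⊥bis P2·P5 via (17.445,15.49): [(17.7368, 15.7759) (8.146, 6.3799) (5.8673, 0) (15.5376, 0) (25.6897, 14.9007)]  |A|=159.8624
7. ⊥bis P2·P6 via (25.31,17.81): [(17.7368, 15.7759) (8.146, 6.3799) (5.8673, 0) (15.5376, 0) (25.6897, 14.9007)]  |A|=159.8624
8. ⊥bis P2·P7 via (19.925,8.035): [(17.7368, 15.7759) (11.2055, 9.3772) (20.9088, 7.8835) (25.6897, 14.9007)]  |A|=65.9173
9. canonical 4-gon: [(17.7368, 15.7759) (11.2055, 9.3772) (20.9088, 7.8835) (25.6897, 14.9007)]
10. shoelace: 65.9173

Area of P2's cell: 65.9173 (4 vertices)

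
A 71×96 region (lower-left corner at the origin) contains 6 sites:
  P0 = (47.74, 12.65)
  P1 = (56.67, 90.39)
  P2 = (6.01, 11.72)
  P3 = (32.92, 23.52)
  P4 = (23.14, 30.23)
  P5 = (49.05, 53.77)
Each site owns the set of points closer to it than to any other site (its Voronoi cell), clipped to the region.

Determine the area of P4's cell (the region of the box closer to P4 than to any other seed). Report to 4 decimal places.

1. box [0,71]×[0,96]: [(0, 0) (71, 0) (71, 96) (0, 96)]
2. ⊥bis P4·P0 via (35.44,21.44): [(0, 0) (20.1182, 0) (71, 71.1997) (71, 96) (0, 96)]  |A|=5004.6164
3. ⊥bis P4·P1 via (39.905,60.31): [(0, 82.5509) (0, 0) (20.1182, 0) (56.5773, 51.0178)]  |A|=2848.4473
4. ⊥bis P4·P2 via (14.575,20.975): [(0, 82.5509) (0, 34.4634) (26.934, 9.5374) (56.5773, 51.0178)]  |A|=2288.391
5. ⊥bis P4·P3 via (28.03,26.875): [(47.9089, 55.849) (0, 82.5509) (0, 34.4634) (20.3287, 15.6502)]  |A|=1819.9423
6. ⊥bis P4·P5 via (36.095,42): [(37.4123, 40.55) (0, 81.729) (0, 34.4634) (20.3287, 15.6502)]  |A|=1297.9488
7. canonical 4-gon: [(37.4123, 40.55) (0, 81.729) (0, 34.4634) (20.3287, 15.6502)]
8. shoelace: 1297.9488

Area of P4's cell: 1297.9488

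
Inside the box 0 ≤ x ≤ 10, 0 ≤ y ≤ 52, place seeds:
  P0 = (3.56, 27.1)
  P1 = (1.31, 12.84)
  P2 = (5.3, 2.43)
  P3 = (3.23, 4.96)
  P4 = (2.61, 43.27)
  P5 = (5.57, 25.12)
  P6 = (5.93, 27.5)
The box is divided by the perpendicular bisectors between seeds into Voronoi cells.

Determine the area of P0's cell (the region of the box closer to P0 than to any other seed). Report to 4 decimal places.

Area of P0's cell: 48.1719

1. box [0,10]×[0,52]: [(0, 0) (10, 0) (10, 52) (0, 52)]
2. ⊥bis P0·P1 via (2.435,19.97): [(0, 20.3542) (10, 18.7764) (10, 52) (0, 52)]  |A|=324.3472
3. ⊥bis P0·P2 via (4.43,14.765): [(0, 20.3542) (10, 18.7764) (10, 52) (0, 52)]  |A|=324.3472
4. ⊥bis P0·P3 via (3.395,16.03): [(0, 20.3542) (10, 18.7764) (10, 52) (0, 52)]  |A|=324.3472
5. ⊥bis P0·P4 via (3.085,35.185): [(0, 35.0038) (0, 20.3542) (10, 18.7764) (10, 35.5913)]  |A|=157.3222
6. ⊥bis P0·P5 via (4.565,26.11): [(0, 35.0038) (0, 21.4758) (10, 31.6273) (10, 35.5913)]  |A|=87.4592
7. ⊥bis P0·P6 via (4.745,27.3): [(3.411, 35.2042) (0, 35.0038) (0, 21.4758) (4.8901, 26.4401)]  |A|=48.1719
8. canonical 4-gon: [(3.411, 35.2042) (0, 35.0038) (0, 21.4758) (4.8901, 26.4401)]
9. shoelace: 48.1719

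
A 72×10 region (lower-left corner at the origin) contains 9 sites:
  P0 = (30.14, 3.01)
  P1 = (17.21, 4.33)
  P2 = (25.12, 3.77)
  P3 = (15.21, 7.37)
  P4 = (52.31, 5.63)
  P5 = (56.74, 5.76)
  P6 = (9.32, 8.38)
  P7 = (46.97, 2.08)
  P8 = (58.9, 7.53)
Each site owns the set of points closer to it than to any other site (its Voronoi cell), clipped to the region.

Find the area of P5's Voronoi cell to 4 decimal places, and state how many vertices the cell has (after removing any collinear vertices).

Area of P5's cell: 46.2259 (4 vertices)

1. box [0,72]×[0,10]: [(0, 0) (72, 0) (72, 10) (0, 10)]
2. ⊥bis P5·P0 via (43.44,4.385): [(43.8933, 0) (72, 0) (72, 10) (42.8595, 10)]  |A|=286.2358
3. ⊥bis P5·P1 via (36.975,5.045): [(43.8933, 0) (72, 0) (72, 10) (42.8595, 10)]  |A|=286.2358
4. ⊥bis P5·P2 via (40.93,4.765): [(43.8933, 0) (72, 0) (72, 10) (42.8595, 10)]  |A|=286.2358
5. ⊥bis P5·P3 via (35.975,6.565): [(43.8933, 0) (72, 0) (72, 10) (42.8595, 10)]  |A|=286.2358
6. ⊥bis P5·P4 via (54.525,5.695): [(54.6921, 0) (72, 0) (72, 10) (54.3987, 10)]  |A|=174.546
7. ⊥bis P5·P6 via (33.03,7.07): [(54.6921, 0) (72, 0) (72, 10) (54.3987, 10)]  |A|=174.546
8. ⊥bis P5·P7 via (51.855,3.92): [(54.6921, 0) (72, 0) (72, 10) (54.3987, 10)]  |A|=174.546
9. ⊥bis P5·P8 via (57.82,6.645): [(54.6921, 0) (63.2652, 0) (55.0708, 10) (54.3987, 10)]  |A|=46.2259
10. canonical 4-gon: [(54.6921, 0) (63.2652, 0) (55.0708, 10) (54.3987, 10)]
11. shoelace: 46.2259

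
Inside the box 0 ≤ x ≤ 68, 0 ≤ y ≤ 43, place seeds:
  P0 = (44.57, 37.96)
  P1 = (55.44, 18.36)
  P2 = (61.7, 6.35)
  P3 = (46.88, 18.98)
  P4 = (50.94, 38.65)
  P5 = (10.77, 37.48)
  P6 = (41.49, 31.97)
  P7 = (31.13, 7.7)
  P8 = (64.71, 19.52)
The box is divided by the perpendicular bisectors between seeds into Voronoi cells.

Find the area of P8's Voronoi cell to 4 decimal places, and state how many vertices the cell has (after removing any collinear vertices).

Area of P8's cell: 171.0778 (4 vertices)

1. box [0,68]×[0,43]: [(0, 0) (68, 0) (68, 43) (0, 43)]
2. ⊥bis P8·P0 via (54.64,28.74): [(28.3259, 0) (68, 0) (68, 43) (67.6963, 43)]  |A|=859.5217
3. ⊥bis P8·P1 via (60.075,18.94): [(58.3426, 32.784) (62.4451, 0) (68, 0) (68, 43) (67.6963, 43)]  |A|=300.2411
4. ⊥bis P8·P2 via (63.205,12.935): [(58.3426, 32.784) (60.7564, 13.4946) (68, 11.8391) (68, 43) (67.6963, 43)]  |A|=219.8814
5. ⊥bis P8·P3 via (55.795,19.25): [(58.3426, 32.784) (60.7564, 13.4946) (68, 11.8391) (68, 43) (67.6963, 43)]  |A|=219.8814
6. ⊥bis P8·P4 via (57.825,29.085): [(58.7245, 29.7325) (60.7564, 13.4946) (68, 11.8391) (68, 36.4091)]  |A|=171.0778
7. ⊥bis P8·P5 via (37.74,28.5): [(58.7245, 29.7325) (60.7564, 13.4946) (68, 11.8391) (68, 36.4091)]  |A|=171.0778
8. ⊥bis P8·P6 via (53.1,25.745): [(58.7245, 29.7325) (60.7564, 13.4946) (68, 11.8391) (68, 36.4091)]  |A|=171.0778
9. ⊥bis P8·P7 via (47.92,13.61): [(58.7245, 29.7325) (60.7564, 13.4946) (68, 11.8391) (68, 36.4091)]  |A|=171.0778
10. canonical 4-gon: [(58.7245, 29.7325) (60.7564, 13.4946) (68, 11.8391) (68, 36.4091)]
11. shoelace: 171.0778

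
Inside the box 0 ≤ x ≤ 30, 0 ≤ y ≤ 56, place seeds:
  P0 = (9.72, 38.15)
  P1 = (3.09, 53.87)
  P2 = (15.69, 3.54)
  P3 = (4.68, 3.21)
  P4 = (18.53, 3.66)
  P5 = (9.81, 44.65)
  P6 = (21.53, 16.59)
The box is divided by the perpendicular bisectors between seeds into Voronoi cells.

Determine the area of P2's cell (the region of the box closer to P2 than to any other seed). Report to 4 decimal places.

1. box [0,30]×[0,56]: [(0, 0) (30, 0) (30, 56) (0, 56)]
2. ⊥bis P2·P0 via (12.705,20.845): [(0, 18.6535) (0, 0) (30, 0) (30, 23.8283)]  |A|=637.2262
3. ⊥bis P2·P1 via (9.39,28.705): [(0, 18.6535) (0, 0) (30, 0) (30, 23.8283)]  |A|=637.2262
4. ⊥bis P2·P3 via (10.185,3.375): [(9.677, 20.3227) (10.2862, 0) (30, 0) (30, 23.8283)]  |A|=442.4498
5. ⊥bis P2·P4 via (17.11,3.6): [(16.3547, 21.4746) (9.677, 20.3227) (10.2862, 0) (17.2621, 0)]  |A|=143.1081
6. ⊥bis P2·P5 via (12.75,24.095): [(16.3547, 21.4746) (9.677, 20.3227) (10.2862, 0) (17.2621, 0)]  |A|=143.1081
7. ⊥bis P2·P6 via (18.61,10.065): [(16.8027, 10.8738) (9.8672, 13.9775) (10.2862, 0) (17.2621, 0)]  |A|=85.7474
8. canonical 4-gon: [(16.8027, 10.8738) (9.8672, 13.9775) (10.2862, 0) (17.2621, 0)]
9. shoelace: 85.7474

Area of P2's cell: 85.7474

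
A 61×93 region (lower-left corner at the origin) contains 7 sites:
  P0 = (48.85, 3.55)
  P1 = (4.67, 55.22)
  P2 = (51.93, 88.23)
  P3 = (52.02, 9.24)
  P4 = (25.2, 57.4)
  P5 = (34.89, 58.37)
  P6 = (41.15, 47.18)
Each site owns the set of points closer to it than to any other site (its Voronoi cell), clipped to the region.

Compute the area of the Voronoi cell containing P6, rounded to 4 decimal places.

1. box [0,61]×[0,93]: [(0, 0) (61, 0) (61, 93) (0, 93)]
2. ⊥bis P6·P0 via (45,25.365): [(0, 17.4232) (61, 28.1887) (61, 93) (0, 93)]  |A|=4281.8352
3. ⊥bis P6·P1 via (22.91,51.2): [(16.0917, 20.2631) (61, 28.1887) (61, 93) (32.1225, 93)]  |A|=2505.5116
4. ⊥bis P6·P2 via (46.54,67.705): [(27.6414, 72.6679) (16.0917, 20.2631) (61, 28.1887) (61, 63.9077)]  |A|=1726.7025
5. ⊥bis P6·P3 via (46.585,28.21): [(27.6414, 72.6679) (16.0917, 20.2631) (23.2688, 21.5298) (61, 32.34) (61, 63.9077)]  |A|=1648.3871
6. ⊥bis P6·P4 via (33.175,52.29): [(43.5545, 68.489) (17.8942, 28.4418) (16.0917, 20.2631) (23.2688, 21.5298) (61, 32.34) (61, 63.9077)]  |A|=1276.133
7. ⊥bis P6·P5 via (38.02,52.775): [(58.904, 64.4581) (30.9523, 48.8211) (17.8942, 28.4418) (16.0917, 20.2631) (23.2688, 21.5298) (61, 32.34) (61, 63.9077)]  |A|=1099.7881
8. canonical 7-gon: [(58.904, 64.4581) (30.9523, 48.8211) (17.8942, 28.4418) (16.0917, 20.2631) (23.2688, 21.5298) (61, 32.34) (61, 63.9077)]
9. shoelace: 1099.7881

Area of P6's cell: 1099.7881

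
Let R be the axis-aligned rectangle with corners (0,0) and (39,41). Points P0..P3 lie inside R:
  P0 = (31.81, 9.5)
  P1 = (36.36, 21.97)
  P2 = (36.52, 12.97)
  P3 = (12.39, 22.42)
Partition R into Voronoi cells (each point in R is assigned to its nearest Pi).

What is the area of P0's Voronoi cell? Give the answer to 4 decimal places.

Area of P0's cell: 324.5596

1. box [0,39]×[0,41]: [(0, 0) (39, 0) (39, 41) (0, 41)]
2. ⊥bis P0·P1 via (34.085,15.735): [(0, 28.1718) (0, 0) (39, 0) (39, 13.9416)]  |A|=821.2118
3. ⊥bis P0·P2 via (34.165,11.235): [(29.6603, 17.3495) (0, 28.1718) (0, 0) (39, 0) (39, 4.6722)]  |A|=777.9249
4. ⊥bis P0·P3 via (22.1,15.96): [(29.6603, 17.3495) (24.3206, 19.2978) (11.4819, 0) (39, 0) (39, 4.6722)]  |A|=324.5596
5. canonical 5-gon: [(29.6603, 17.3495) (24.3206, 19.2978) (11.4819, 0) (39, 0) (39, 4.6722)]
6. shoelace: 324.5596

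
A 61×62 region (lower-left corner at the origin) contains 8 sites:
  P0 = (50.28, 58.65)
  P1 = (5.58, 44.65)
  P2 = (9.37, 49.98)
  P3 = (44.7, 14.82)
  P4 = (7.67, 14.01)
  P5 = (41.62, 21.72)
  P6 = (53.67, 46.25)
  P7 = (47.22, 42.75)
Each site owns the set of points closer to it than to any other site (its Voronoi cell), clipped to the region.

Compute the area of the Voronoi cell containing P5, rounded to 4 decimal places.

Area of P5's cell: 543.5570

1. box [0,61]×[0,62]: [(0, 0) (61, 0) (61, 62) (0, 62)]
2. ⊥bis P5·P0 via (45.95,40.185): [(0, 50.9602) (0, 0) (61, 0) (61, 36.6558)]  |A|=2672.2874
3. ⊥bis P5·P1 via (23.6,33.185): [(30.3771, 43.8368) (2.4865, 0) (61, 0) (61, 36.6558)]  |A|=1843.7775
4. ⊥bis P5·P2 via (25.495,35.85): [(32.1329, 43.4251) (24.767, 35.0192) (2.4865, 0) (61, 0) (61, 36.6558)]  |A|=1834.8816
5. ⊥bis P5·P3 via (43.16,18.27): [(32.1329, 43.4251) (24.767, 35.0192) (2.588, 0.1596) (61, 26.2334) (61, 36.6558)]  |A|=1064.0406
6. ⊥bis P5·P4 via (24.645,17.865): [(32.1329, 43.4251) (24.767, 35.0192) (21.8061, 30.3655) (26.2656, 10.7287) (61, 26.2334) (61, 36.6558)]  |A|=807.9979
7. ⊥bis P5·P6 via (47.645,33.985): [(31.018, 42.1528) (24.767, 35.0192) (21.8061, 30.3655) (26.2656, 10.7287) (61, 26.2334) (61, 27.4246)]  |A|=647.4746
8. ⊥bis P5·P7 via (44.42,32.235): [(59.2422, 28.2881) (26.5071, 37.005) (24.767, 35.0192) (21.8061, 30.3655) (26.2656, 10.7287) (61, 26.2334) (61, 27.4246)]  |A|=543.557
9. canonical 7-gon: [(59.2422, 28.2881) (26.5071, 37.005) (24.767, 35.0192) (21.8061, 30.3655) (26.2656, 10.7287) (61, 26.2334) (61, 27.4246)]
10. shoelace: 543.557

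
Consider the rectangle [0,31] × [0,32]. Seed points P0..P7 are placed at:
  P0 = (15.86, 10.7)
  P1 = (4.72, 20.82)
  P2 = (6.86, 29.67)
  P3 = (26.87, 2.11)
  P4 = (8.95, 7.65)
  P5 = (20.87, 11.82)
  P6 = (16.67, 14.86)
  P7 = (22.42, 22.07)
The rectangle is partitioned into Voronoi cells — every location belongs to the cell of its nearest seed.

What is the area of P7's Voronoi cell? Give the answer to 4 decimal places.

1. box [0,31]×[0,32]: [(0, 0) (31, 0) (31, 32) (0, 32)]
2. ⊥bis P7·P0 via (19.14,16.385): [(0, 27.428) (31, 9.5423) (31, 32) (0, 32)]  |A|=418.9612
3. ⊥bis P7·P1 via (13.57,21.445): [(13.7059, 19.5202) (31, 9.5423) (31, 32) (12.8246, 32)]  |A|=307.6051
4. ⊥bis P7·P2 via (14.64,25.87): [(13.4321, 23.3971) (13.7059, 19.5202) (31, 9.5423) (31, 32) (17.6341, 32)]  |A|=286.9172
5. ⊥bis P7·P3 via (24.645,12.09): [(13.4321, 23.3971) (13.7059, 19.5202) (26.0437, 12.4018) (31, 13.5068) (31, 32) (17.6341, 32)]  |A|=277.0926
6. ⊥bis P7·P4 via (15.685,14.86): [(13.4321, 23.3971) (13.7059, 19.5202) (26.0437, 12.4018) (31, 13.5068) (31, 32) (17.6341, 32)]  |A|=277.0926
7. ⊥bis P7·P5 via (21.645,16.945): [(13.4321, 23.3971) (13.7059, 19.5202) (16.9349, 17.6573) (31, 15.5303) (31, 32) (17.6341, 32)]  |A|=244.8059
8. ⊥bis P7·P6 via (19.545,18.465): [(13.4321, 23.3971) (13.4364, 23.3366) (21.4055, 16.9812) (31, 15.5303) (31, 32) (17.6341, 32)]  |A|=227.3828
9. canonical 6-gon: [(13.4321, 23.3971) (13.4364, 23.3366) (21.4055, 16.9812) (31, 15.5303) (31, 32) (17.6341, 32)]
10. shoelace: 227.3828

Area of P7's cell: 227.3828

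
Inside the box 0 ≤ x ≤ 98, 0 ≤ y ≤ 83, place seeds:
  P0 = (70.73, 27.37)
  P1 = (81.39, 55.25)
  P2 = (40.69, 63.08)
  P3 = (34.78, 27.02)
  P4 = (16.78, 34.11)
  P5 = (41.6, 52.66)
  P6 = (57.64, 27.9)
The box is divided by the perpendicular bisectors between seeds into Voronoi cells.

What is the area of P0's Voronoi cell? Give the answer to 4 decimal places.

1. box [0,98]×[0,83]: [(0, 0) (98, 0) (98, 83) (0, 83)]
2. ⊥bis P0·P1 via (76.06,41.31): [(0, 70.3918) (0, 0) (98, 0) (98, 32.9212)]  |A|=5062.3341
3. ⊥bis P0·P2 via (55.71,45.225): [(58.8695, 47.8828) (1.9489, 0) (98, 0) (98, 32.9212)]  |A|=2943.7117
4. ⊥bis P0·P3 via (52.755,27.195): [(58.8695, 47.8828) (52.6049, 42.6129) (53.0198, 0) (98, 0) (98, 32.9212)]  |A|=1855.5715
5. ⊥bis P0·P4 via (43.755,30.74): [(58.8695, 47.8828) (52.6049, 42.6129) (53.0198, 0) (98, 0) (98, 32.9212)]  |A|=1855.5715
6. ⊥bis P0·P5 via (56.165,40.015): [(61.9673, 46.6984) (52.6694, 35.9886) (53.0198, 0) (98, 0) (98, 32.9212)]  |A|=1812.557
7. ⊥bis P0·P6 via (64.185,27.635): [(64.9113, 45.5727) (63.0661, 0) (98, 0) (98, 32.9212)]  |A|=1340.6769
8. canonical 4-gon: [(64.9113, 45.5727) (63.0661, 0) (98, 0) (98, 32.9212)]
9. shoelace: 1340.6769

Area of P0's cell: 1340.6769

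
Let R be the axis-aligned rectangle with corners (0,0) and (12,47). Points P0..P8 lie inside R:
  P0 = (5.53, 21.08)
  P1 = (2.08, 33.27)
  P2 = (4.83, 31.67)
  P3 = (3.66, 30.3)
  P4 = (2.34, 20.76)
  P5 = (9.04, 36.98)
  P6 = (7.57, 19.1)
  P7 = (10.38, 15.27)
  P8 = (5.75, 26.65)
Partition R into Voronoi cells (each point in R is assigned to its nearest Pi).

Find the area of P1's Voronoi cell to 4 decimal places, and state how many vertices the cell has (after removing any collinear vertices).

1. box [0,12]×[0,47]: [(0, 0) (12, 0) (12, 47) (0, 47)]
2. ⊥bis P1·P0 via (3.805,27.175): [(0, 26.0981) (12, 29.4943) (12, 47) (0, 47)]  |A|=230.4453
3. ⊥bis P1·P2 via (3.455,32.47): [(0, 26.5317) (11.9088, 47) (0, 47)]  |A|=121.8765
4. ⊥bis P1·P3 via (2.87,31.785): [(0, 30.2582) (3.14, 31.9287) (11.9088, 47) (0, 47)]  |A|=116.0259
5. ⊥bis P1·P4 via (2.21,27.015): [(0, 30.2582) (3.14, 31.9287) (11.9088, 47) (0, 47)]  |A|=116.0259
6. ⊥bis P1·P5 via (5.56,35.125): [(0, 45.5556) (0, 30.2582) (3.14, 31.9287) (5.2921, 35.6275)]  |A|=44.4877
7. ⊥bis P1·P6 via (4.825,26.185): [(0, 45.5556) (0, 30.2582) (3.14, 31.9287) (5.2921, 35.6275)]  |A|=44.4877
8. ⊥bis P1·P7 via (6.23,24.27): [(0, 45.5556) (0, 30.2582) (3.14, 31.9287) (5.2921, 35.6275)]  |A|=44.4877
9. ⊥bis P1·P8 via (3.915,29.96): [(0, 45.5556) (0, 30.2582) (3.14, 31.9287) (5.2921, 35.6275)]  |A|=44.4877
10. canonical 4-gon: [(0, 45.5556) (0, 30.2582) (3.14, 31.9287) (5.2921, 35.6275)]
11. shoelace: 44.4877

Area of P1's cell: 44.4877 (4 vertices)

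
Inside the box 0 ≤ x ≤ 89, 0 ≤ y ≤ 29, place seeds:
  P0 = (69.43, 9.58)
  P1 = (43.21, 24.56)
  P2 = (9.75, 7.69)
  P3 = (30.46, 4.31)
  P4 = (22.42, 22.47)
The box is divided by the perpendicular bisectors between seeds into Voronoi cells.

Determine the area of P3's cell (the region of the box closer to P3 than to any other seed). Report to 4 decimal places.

1. box [0,89]×[0,29]: [(0, 0) (89, 0) (89, 29) (0, 29)]
2. ⊥bis P3·P0 via (49.945,6.945): [(0, 0) (50.8842, 0) (46.9625, 29) (0, 29)]  |A|=1418.7763
3. ⊥bis P3·P1 via (36.835,14.435): [(0, 0) (50.8842, 0) (50.058, 6.1094) (13.7024, 29) (0, 29)]  |A|=1038.1046
4. ⊥bis P3·P2 via (20.105,6): [(19.1258, 0) (50.8842, 0) (50.058, 6.1094) (22.9123, 23.2011)]  |A|=444.2771
5. ⊥bis P3·P4 via (26.44,13.39): [(20.9116, 10.9424) (19.1258, 0) (50.8842, 0) (50.058, 6.1094) (33.5178, 16.5236)]  |A|=372.5923
6. canonical 5-gon: [(20.9116, 10.9424) (19.1258, 0) (50.8842, 0) (50.058, 6.1094) (33.5178, 16.5236)]
7. shoelace: 372.5923

Area of P3's cell: 372.5923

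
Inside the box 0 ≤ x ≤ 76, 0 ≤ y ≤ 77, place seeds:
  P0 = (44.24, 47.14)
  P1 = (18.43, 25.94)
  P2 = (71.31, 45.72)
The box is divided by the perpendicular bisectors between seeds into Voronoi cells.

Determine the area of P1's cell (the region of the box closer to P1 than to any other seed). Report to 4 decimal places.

1. box [0,76]×[0,77]: [(0, 0) (76, 0) (76, 77) (0, 77)]
2. ⊥bis P1·P0 via (31.335,36.54): [(0, 74.6889) (0, 0) (61.3485, 0)]  |A|=2291.0249
3. ⊥bis P1·P2 via (44.87,35.83): [(55.7002, 6.8766) (0, 74.6889) (0, 0) (58.2724, 0)]  |A|=2280.4483
4. canonical 4-gon: [(55.7002, 6.8766) (0, 74.6889) (0, 0) (58.2724, 0)]
5. shoelace: 2280.4483

Area of P1's cell: 2280.4483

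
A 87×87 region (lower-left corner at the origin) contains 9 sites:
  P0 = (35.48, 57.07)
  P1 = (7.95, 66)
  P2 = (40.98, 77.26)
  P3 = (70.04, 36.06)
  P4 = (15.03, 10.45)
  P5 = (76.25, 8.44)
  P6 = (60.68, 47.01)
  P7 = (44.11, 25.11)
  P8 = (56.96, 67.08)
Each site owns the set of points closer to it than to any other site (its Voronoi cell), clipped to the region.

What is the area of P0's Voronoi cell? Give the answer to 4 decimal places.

Area of P0's cell: 804.0615

1. box [0,87]×[0,87]: [(0, 0) (87, 0) (87, 87) (0, 87)]
2. ⊥bis P0·P1 via (21.715,61.535): [(1.7547, 0) (87, 0) (87, 87) (29.9752, 87)]  |A|=6188.7515
3. ⊥bis P0·P2 via (38.23,67.165): [(24.7338, 70.8415) (1.7547, 0) (87, 0) (87, 53.8795)]  |A|=4696.8893
4. ⊥bis P0·P3 via (52.76,46.565): [(61.4396, 60.8424) (24.7338, 70.8415) (1.7547, 0) (24.4518, 0)]  |A|=2105.5091
5. ⊥bis P0·P4 via (25.255,33.76): [(40.8238, 26.9307) (61.4396, 60.8424) (24.7338, 70.8415) (14.2687, 38.5792)]  |A|=1214.7641
6. ⊥bis P0·P5 via (55.865,32.755): [(40.8238, 26.9307) (61.4396, 60.8424) (24.7338, 70.8415) (14.2687, 38.5792)]  |A|=1214.7641
7. ⊥bis P0·P6 via (48.08,52.04): [(38.4686, 27.9638) (52.5597, 63.2614) (24.7338, 70.8415) (14.2687, 38.5792)]  |A|=990.4175
8. ⊥bis P0·P7 via (39.795,41.09): [(20.4519, 35.8669) (44.1815, 42.2745) (52.5597, 63.2614) (24.7338, 70.8415) (14.2687, 38.5792)]  |A|=838.9271
9. ⊥bis P0·P8 via (46.22,62.075): [(20.4519, 35.8669) (44.1815, 42.2745) (49.3795, 55.2952) (44.6649, 65.4121) (24.7338, 70.8415) (14.2687, 38.5792)]  |A|=804.0615
10. canonical 6-gon: [(20.4519, 35.8669) (44.1815, 42.2745) (49.3795, 55.2952) (44.6649, 65.4121) (24.7338, 70.8415) (14.2687, 38.5792)]
11. shoelace: 804.0615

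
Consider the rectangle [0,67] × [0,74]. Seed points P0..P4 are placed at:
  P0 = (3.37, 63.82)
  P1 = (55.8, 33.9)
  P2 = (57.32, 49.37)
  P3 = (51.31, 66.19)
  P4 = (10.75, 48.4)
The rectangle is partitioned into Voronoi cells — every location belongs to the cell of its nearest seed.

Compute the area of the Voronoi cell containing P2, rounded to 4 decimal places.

Area of P2's cell: 467.6818

1. box [0,67]×[0,74]: [(0, 0) (67, 0) (67, 74) (0, 74)]
2. ⊥bis P2·P0 via (30.345,56.595): [(15.1866, 0) (67, 0) (67, 74) (35.0068, 74)]  |A|=3100.8469
3. ⊥bis P2·P1 via (56.56,41.635): [(27.113, 44.5283) (67, 40.6092) (67, 74) (35.0068, 74)]  |A|=1137.3757
4. ⊥bis P2·P3 via (54.315,57.78): [(28.1592, 48.4342) (27.113, 44.5283) (67, 40.6092) (67, 62.3125)]  |A|=501.4338
5. ⊥bis P2·P4 via (34.035,48.885): [(34.0009, 50.5215) (34.1401, 43.8379) (67, 40.6092) (67, 62.3125)]  |A|=467.6818
6. canonical 4-gon: [(34.0009, 50.5215) (34.1401, 43.8379) (67, 40.6092) (67, 62.3125)]
7. shoelace: 467.6818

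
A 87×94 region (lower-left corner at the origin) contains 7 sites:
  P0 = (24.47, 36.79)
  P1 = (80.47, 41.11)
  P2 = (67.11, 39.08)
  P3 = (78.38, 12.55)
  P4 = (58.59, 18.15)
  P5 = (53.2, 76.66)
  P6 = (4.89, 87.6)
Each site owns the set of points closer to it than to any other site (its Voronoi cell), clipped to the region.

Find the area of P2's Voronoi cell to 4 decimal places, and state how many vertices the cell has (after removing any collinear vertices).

Area of P2's cell: 759.5061 (5 vertices)

1. box [0,87]×[0,94]: [(0, 0) (87, 0) (87, 94) (0, 94)]
2. ⊥bis P2·P0 via (45.79,37.935): [(47.8273, 0) (87, 0) (87, 94) (42.779, 94)]  |A|=3919.5029
3. ⊥bis P2·P1 via (73.79,40.095): [(47.8273, 0) (79.8823, 0) (65.5993, 94) (42.779, 94)]  |A|=2579.1393
4. ⊥bis P2·P3 via (72.745,25.815): [(47.0276, 14.8902) (75.7649, 27.0978) (65.5993, 94) (42.779, 94)]  |A|=1925.9962
5. ⊥bis P2·P4 via (62.85,28.615): [(45.9204, 35.5065) (71.2689, 25.1879) (75.7649, 27.0978) (65.5993, 94) (42.779, 94)]  |A|=1670.4128
6. ⊥bis P2·P5 via (60.155,57.87): [(45.0202, 52.268) (45.9204, 35.5065) (71.2689, 25.1879) (75.7649, 27.0978) (70.5069, 61.7017)]  |A|=759.5061
7. ⊥bis P2·P6 via (36,63.34): [(45.0202, 52.268) (45.9204, 35.5065) (71.2689, 25.1879) (75.7649, 27.0978) (70.5069, 61.7017)]  |A|=759.5061
8. canonical 5-gon: [(45.0202, 52.268) (45.9204, 35.5065) (71.2689, 25.1879) (75.7649, 27.0978) (70.5069, 61.7017)]
9. shoelace: 759.5061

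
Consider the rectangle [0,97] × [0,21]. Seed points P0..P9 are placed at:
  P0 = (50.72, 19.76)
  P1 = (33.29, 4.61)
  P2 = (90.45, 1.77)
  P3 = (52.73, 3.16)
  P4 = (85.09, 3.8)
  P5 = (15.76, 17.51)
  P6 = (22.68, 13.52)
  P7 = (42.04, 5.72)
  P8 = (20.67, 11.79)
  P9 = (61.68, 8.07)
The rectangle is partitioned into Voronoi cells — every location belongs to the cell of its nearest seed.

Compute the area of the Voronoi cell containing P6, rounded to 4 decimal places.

Area of P6's cell: 138.4619

1. box [0,97]×[0,21]: [(0, 0) (97, 0) (97, 21) (0, 21)]
2. ⊥bis P6·P0 via (36.7,16.64): [(0, 0) (40.4031, 0) (35.7297, 21) (0, 21)]  |A|=799.3942
3. ⊥bis P6·P1 via (27.985,9.065): [(0, 0) (20.3725, 0) (36.2069, 18.8556) (35.7297, 21) (0, 21)]  |A|=610.5492
4. ⊥bis P6·P2 via (56.565,7.645): [(0, 0) (20.3725, 0) (36.2069, 18.8556) (35.7297, 21) (0, 21)]  |A|=610.5492
5. ⊥bis P6·P3 via (37.705,8.34): [(0, 0) (20.3725, 0) (36.2069, 18.8556) (35.7297, 21) (0, 21)]  |A|=610.5492
6. ⊥bis P6·P4 via (53.885,8.66): [(0, 0) (20.3725, 0) (36.2069, 18.8556) (35.7297, 21) (0, 21)]  |A|=610.5492
7. ⊥bis P6·P5 via (19.22,15.515): [(10.2742, 0) (20.3725, 0) (36.2069, 18.8556) (35.7297, 21) (22.3826, 21)]  |A|=267.6527
8. ⊥bis P6·P7 via (32.36,9.62): [(10.2742, 0) (20.3725, 0) (35.9648, 18.5673) (36.1621, 19.057) (35.7297, 21) (22.3826, 21)]  |A|=267.6219
9. ⊥bis P6·P8 via (21.675,12.655): [(19.2174, 15.5104) (26.3948, 7.1713) (35.9648, 18.5673) (36.1621, 19.057) (35.7297, 21) (22.3826, 21)]  |A|=138.4619
10. ⊥bis P6·P9 via (42.18,10.795): [(19.2174, 15.5104) (26.3948, 7.1713) (35.9648, 18.5673) (36.1621, 19.057) (35.7297, 21) (22.3826, 21)]  |A|=138.4619
11. canonical 6-gon: [(19.2174, 15.5104) (26.3948, 7.1713) (35.9648, 18.5673) (36.1621, 19.057) (35.7297, 21) (22.3826, 21)]
12. shoelace: 138.4619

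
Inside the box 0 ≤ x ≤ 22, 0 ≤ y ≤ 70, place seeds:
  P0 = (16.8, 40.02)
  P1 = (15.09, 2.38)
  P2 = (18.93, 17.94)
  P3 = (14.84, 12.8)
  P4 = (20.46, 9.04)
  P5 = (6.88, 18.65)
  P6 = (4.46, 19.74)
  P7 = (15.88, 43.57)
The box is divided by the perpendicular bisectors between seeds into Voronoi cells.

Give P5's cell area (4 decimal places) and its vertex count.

Area of P5's cell: 130.6540 (6 vertices)

1. box [0,22]×[0,70]: [(0, 0) (22, 0) (22, 70) (0, 70)]
2. ⊥bis P5·P0 via (11.84,29.335): [(0, 34.8312) (0, 0) (22, 0) (22, 24.6187)]  |A|=653.9485
3. ⊥bis P5·P1 via (10.985,10.515): [(0, 34.8312) (0, 4.9719) (22, 16.0733) (22, 24.6187)]  |A|=422.4519
4. ⊥bis P5·P2 via (12.905,18.295): [(13.5098, 28.5599) (0, 34.8312) (0, 4.9719) (12.4914, 11.2751)]  |A|=306.4421
5. ⊥bis P5·P3 via (10.86,15.725): [(12.9186, 18.5261) (13.5098, 28.5599) (0, 34.8312) (0, 4.9719) (4.7004, 7.3437)]  |A|=279.0358
6. ⊥bis P5·P4 via (13.67,13.845): [(12.9186, 18.5261) (13.5098, 28.5599) (0, 34.8312) (0, 4.9719) (4.7004, 7.3437)]  |A|=279.0358
7. ⊥bis P5·P6 via (5.67,19.195): [(12.9186, 18.5261) (13.5098, 28.5599) (10.5144, 29.9504) (0, 6.6066) (0, 4.9719) (4.7004, 7.3437)]  |A|=130.654
8. ⊥bis P5·P7 via (11.38,31.11): [(12.9186, 18.5261) (13.5098, 28.5599) (10.5144, 29.9504) (0, 6.6066) (0, 4.9719) (4.7004, 7.3437)]  |A|=130.654
9. canonical 6-gon: [(12.9186, 18.5261) (13.5098, 28.5599) (10.5144, 29.9504) (0, 6.6066) (0, 4.9719) (4.7004, 7.3437)]
10. shoelace: 130.654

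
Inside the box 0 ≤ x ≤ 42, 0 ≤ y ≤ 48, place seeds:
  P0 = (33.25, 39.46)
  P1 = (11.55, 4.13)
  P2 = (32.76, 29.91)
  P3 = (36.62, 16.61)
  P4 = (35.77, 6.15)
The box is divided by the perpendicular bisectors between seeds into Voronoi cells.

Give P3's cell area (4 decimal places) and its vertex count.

Area of P3's cell: 219.5822 (4 vertices)

1. box [0,42]×[0,48]: [(0, 0) (42, 0) (42, 48) (0, 48)]
2. ⊥bis P3·P0 via (34.935,28.035): [(0, 22.8827) (0, 0) (42, 0) (42, 29.077)]  |A|=1091.1523
3. ⊥bis P3·P1 via (24.085,10.37): [(16.6348, 25.336) (29.2472, 0) (42, 0) (42, 29.077)]  |A|=530.3233
4. ⊥bis P3·P2 via (34.69,23.26): [(19.8171, 18.9435) (29.2472, 0) (42, 0) (42, 25.3815)]  |A|=402.3095
5. ⊥bis P3·P4 via (36.195,11.38): [(19.8171, 18.9435) (23.0505, 12.4481) (42, 10.9083) (42, 25.3815)]  |A|=219.5822
6. canonical 4-gon: [(19.8171, 18.9435) (23.0505, 12.4481) (42, 10.9083) (42, 25.3815)]
7. shoelace: 219.5822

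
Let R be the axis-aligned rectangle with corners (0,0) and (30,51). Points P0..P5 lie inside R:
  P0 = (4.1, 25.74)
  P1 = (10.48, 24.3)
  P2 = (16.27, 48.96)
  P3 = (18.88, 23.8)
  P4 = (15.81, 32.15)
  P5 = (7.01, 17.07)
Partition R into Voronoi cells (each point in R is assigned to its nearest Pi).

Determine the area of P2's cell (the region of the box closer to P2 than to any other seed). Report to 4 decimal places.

Area of P2's cell: 309.6071

1. box [0,30]×[0,51]: [(0, 0) (30, 0) (30, 51) (0, 51)]
2. ⊥bis P2·P0 via (10.185,37.35): [(0, 42.6881) (30, 26.9646) (30, 51) (0, 51)]  |A|=485.2087
3. ⊥bis P2·P1 via (13.375,36.63): [(0, 42.6881) (10.0848, 37.4025) (30, 32.7266) (30, 51) (0, 51)]  |A|=427.8336
4. ⊥bis P2·P3 via (17.575,36.38): [(0, 42.6881) (10.0848, 37.4025) (15.4005, 36.1544) (30, 37.6689) (30, 51) (0, 51)]  |A|=391.7556
5. ⊥bis P2·P4 via (16.04,40.555): [(0, 42.6881) (3.4106, 40.9006) (30, 40.173) (30, 51) (0, 51)]  |A|=309.6071
6. ⊥bis P2·P5 via (11.64,33.015): [(0, 42.6881) (3.4106, 40.9006) (30, 40.173) (30, 51) (0, 51)]  |A|=309.6071
7. canonical 5-gon: [(0, 42.6881) (3.4106, 40.9006) (30, 40.173) (30, 51) (0, 51)]
8. shoelace: 309.6071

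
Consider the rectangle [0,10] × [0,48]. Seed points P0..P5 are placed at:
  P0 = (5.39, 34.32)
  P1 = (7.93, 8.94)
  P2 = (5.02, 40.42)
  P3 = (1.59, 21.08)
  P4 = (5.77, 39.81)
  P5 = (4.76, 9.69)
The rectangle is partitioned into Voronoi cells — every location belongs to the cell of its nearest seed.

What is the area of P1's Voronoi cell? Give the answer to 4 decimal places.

Area of P1's cell: 65.8972

1. box [0,10]×[0,48]: [(0, 0) (10, 0) (10, 48) (0, 48)]
2. ⊥bis P1·P0 via (6.66,21.63): [(0, 20.9635) (0, 0) (10, 0) (10, 21.9643)]  |A|=214.6387
3. ⊥bis P1·P2 via (6.475,24.68): [(0, 20.9635) (0, 0) (10, 0) (10, 21.9643)]  |A|=214.6387
4. ⊥bis P1·P3 via (4.76,15.01): [(0, 12.5241) (0, 0) (10, 0) (10, 17.7465)]  |A|=151.3534
5. ⊥bis P1·P4 via (6.85,24.375): [(0, 12.5241) (0, 0) (10, 0) (10, 17.7465)]  |A|=151.3534
6. ⊥bis P1·P5 via (6.345,9.315): [(8.1058, 16.7573) (4.1411, 0) (10, 0) (10, 17.7465)]  |A|=65.8972
7. canonical 4-gon: [(8.1058, 16.7573) (4.1411, 0) (10, 0) (10, 17.7465)]
8. shoelace: 65.8972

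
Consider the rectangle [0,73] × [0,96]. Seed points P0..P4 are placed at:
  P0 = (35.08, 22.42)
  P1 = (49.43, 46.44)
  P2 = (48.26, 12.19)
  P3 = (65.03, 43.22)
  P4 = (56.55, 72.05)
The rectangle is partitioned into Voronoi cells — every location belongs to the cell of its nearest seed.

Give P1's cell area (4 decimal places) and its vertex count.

Area of P1's cell: 1321.9912 (5 vertices)

1. box [0,73]×[0,96]: [(0, 0) (73, 0) (73, 96) (0, 96)]
2. ⊥bis P1·P0 via (42.255,34.43): [(0, 59.6739) (73, 16.0624) (73, 96) (0, 96)]  |A|=4243.6254
3. ⊥bis P1·P2 via (48.845,29.315): [(0, 59.6739) (50.9364, 29.2436) (73, 28.4899) (73, 96) (0, 96)]  |A|=4106.5279
4. ⊥bis P1·P3 via (57.23,44.83): [(0, 59.6739) (50.9364, 29.2436) (53.9913, 29.1392) (67.792, 96) (0, 96)]  |A|=3290.7813
5. ⊥bis P1·P4 via (52.99,59.245): [(0, 73.9771) (0, 59.6739) (50.9364, 29.2436) (53.9913, 29.1392) (59.8138, 57.3479)]  |A|=1321.9912
6. canonical 5-gon: [(0, 73.9771) (0, 59.6739) (50.9364, 29.2436) (53.9913, 29.1392) (59.8138, 57.3479)]
7. shoelace: 1321.9912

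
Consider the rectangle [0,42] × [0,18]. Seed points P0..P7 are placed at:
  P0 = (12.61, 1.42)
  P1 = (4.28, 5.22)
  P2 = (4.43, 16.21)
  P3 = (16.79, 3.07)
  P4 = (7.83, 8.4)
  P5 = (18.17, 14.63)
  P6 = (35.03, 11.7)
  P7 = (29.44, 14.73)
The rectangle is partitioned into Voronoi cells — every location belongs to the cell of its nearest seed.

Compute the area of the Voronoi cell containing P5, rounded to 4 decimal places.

Area of P5's cell: 107.0266

1. box [0,42]×[0,18]: [(0, 0) (42, 0) (42, 18) (0, 18)]
2. ⊥bis P5·P0 via (15.39,8.025): [(0, 14.5025) (34.4566, 0) (42, 0) (42, 18) (0, 18)]  |A|=506.1458
3. ⊥bis P5·P1 via (11.225,9.925): [(11.3643, 9.7194) (34.4566, 0) (42, 0) (42, 18) (5.7545, 18)]  |A|=462.4476
4. ⊥bis P5·P2 via (11.3,15.42): [(10.7489, 10.6277) (11.3643, 9.7194) (34.4566, 0) (42, 0) (42, 18) (11.5967, 18)]  |A|=440.9124
5. ⊥bis P5·P3 via (17.48,8.85): [(10.7489, 10.6277) (11.3643, 9.7194) (11.8263, 9.5249) (42, 5.9229) (42, 18) (11.5967, 18)]  |A|=315.6299
6. ⊥bis P5·P4 via (13,11.515): [(11.1954, 14.5102) (14.3829, 9.2197) (42, 5.9229) (42, 18) (11.5967, 18)]  |A|=306.8658
7. ⊥bis P5·P6 via (26.6,13.165): [(11.1954, 14.5102) (14.3829, 9.2197) (25.68, 7.8711) (27.4402, 18) (11.5967, 18)]  |A|=134.5794
8. ⊥bis P5·P7 via (23.805,14.68): [(11.1954, 14.5102) (14.3829, 9.2197) (23.8635, 8.088) (23.7755, 18) (11.5967, 18)]  |A|=107.0266
9. canonical 5-gon: [(11.1954, 14.5102) (14.3829, 9.2197) (23.8635, 8.088) (23.7755, 18) (11.5967, 18)]
10. shoelace: 107.0266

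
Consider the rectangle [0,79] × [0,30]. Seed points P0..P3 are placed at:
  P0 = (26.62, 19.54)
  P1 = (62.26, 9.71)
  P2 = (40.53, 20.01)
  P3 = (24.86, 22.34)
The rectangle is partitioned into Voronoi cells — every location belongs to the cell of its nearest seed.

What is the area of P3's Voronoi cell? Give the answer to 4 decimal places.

1. box [0,79]×[0,30]: [(0, 0) (79, 0) (79, 30) (0, 30)]
2. ⊥bis P3·P0 via (25.74,20.94): [(0, 4.7606) (40.1536, 30) (0, 30)]  |A|=506.7274
3. ⊥bis P3·P1 via (43.56,16.025): [(0, 4.7606) (40.1536, 30) (0, 30)]  |A|=506.7274
4. ⊥bis P3·P2 via (32.695,21.175): [(0, 4.7606) (33.3735, 25.7382) (34.0072, 30) (0, 30)]  |A|=493.63
5. canonical 4-gon: [(0, 4.7606) (33.3735, 25.7382) (34.0072, 30) (0, 30)]
6. shoelace: 493.63

Area of P3's cell: 493.6300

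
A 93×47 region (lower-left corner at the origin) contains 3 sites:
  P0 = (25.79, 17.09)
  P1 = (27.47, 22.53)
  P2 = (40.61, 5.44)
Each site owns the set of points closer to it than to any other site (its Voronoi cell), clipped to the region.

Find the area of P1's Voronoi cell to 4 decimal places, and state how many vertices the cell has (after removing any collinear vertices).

Area of P1's cell: 1527.5464 (4 vertices)

1. box [0,93]×[0,47]: [(0, 0) (93, 0) (93, 47) (0, 47)]
2. ⊥bis P1·P0 via (26.63,19.81): [(0, 28.034) (90.7767, 0) (93, 0) (93, 47) (0, 47)]  |A|=3098.5848
3. ⊥bis P1·P2 via (34.04,13.985): [(0, 28.034) (37.3217, 16.5082) (76.9796, 47) (0, 47)]  |A|=1527.5464
4. canonical 4-gon: [(0, 28.034) (37.3217, 16.5082) (76.9796, 47) (0, 47)]
5. shoelace: 1527.5464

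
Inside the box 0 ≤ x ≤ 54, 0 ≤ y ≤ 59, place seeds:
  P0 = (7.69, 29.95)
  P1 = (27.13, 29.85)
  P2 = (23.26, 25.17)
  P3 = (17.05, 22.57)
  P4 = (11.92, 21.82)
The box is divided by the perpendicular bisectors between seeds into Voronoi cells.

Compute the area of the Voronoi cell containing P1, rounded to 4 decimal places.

Area of P1's cell: 1468.0853

1. box [0,54]×[0,59]: [(0, 0) (54, 0) (54, 59) (0, 59)]
2. ⊥bis P1·P0 via (17.41,29.9): [(17.2562, 0) (54, 0) (54, 59) (17.5597, 59)]  |A|=2158.9314
3. ⊥bis P1·P2 via (25.195,27.51): [(17.4307, 33.9305) (54, 3.6905) (54, 59) (17.5597, 59)]  |A|=1468.0853
4. ⊥bis P1·P3 via (22.09,26.21): [(17.4307, 33.9305) (54, 3.6905) (54, 59) (17.5597, 59)]  |A|=1468.0853
5. ⊥bis P1·P4 via (19.525,25.835): [(17.4307, 33.9305) (54, 3.6905) (54, 59) (17.5597, 59)]  |A|=1468.0853
6. canonical 4-gon: [(17.4307, 33.9305) (54, 3.6905) (54, 59) (17.5597, 59)]
7. shoelace: 1468.0853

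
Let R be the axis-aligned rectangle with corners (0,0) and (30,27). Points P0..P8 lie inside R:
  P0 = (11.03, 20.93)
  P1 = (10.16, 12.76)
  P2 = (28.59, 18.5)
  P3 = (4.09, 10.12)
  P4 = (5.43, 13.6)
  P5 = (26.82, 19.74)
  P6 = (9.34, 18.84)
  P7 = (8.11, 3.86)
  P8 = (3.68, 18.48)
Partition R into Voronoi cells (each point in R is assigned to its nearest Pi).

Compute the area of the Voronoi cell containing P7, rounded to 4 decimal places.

Area of P7's cell: 155.4439

1. box [0,30]×[0,27]: [(0, 0) (30, 0) (30, 27) (0, 27)]
2. ⊥bis P7·P0 via (9.57,12.395): [(0, 14.032) (0, 0) (30, 0) (30, 8.9002)]  |A|=343.9843
3. ⊥bis P7·P1 via (9.135,8.31): [(0, 10.4141) (0, 0) (30, 0) (30, 3.504)]  |A|=208.7722
4. ⊥bis P7·P2 via (18.35,11.18): [(22.6224, 5.2034) (0, 10.4141) (0, 0) (26.342, 0)]  |A|=186.3294
5. ⊥bis P7·P3 via (6.1,6.99): [(22.6224, 5.2034) (8.4141, 8.4761) (0, 3.0727) (0, 0) (26.342, 0)]  |A|=155.4439
6. ⊥bis P7·P4 via (6.77,8.73): [(22.6224, 5.2034) (8.4141, 8.4761) (0, 3.0727) (0, 0) (26.342, 0)]  |A|=155.4439
7. ⊥bis P7·P5 via (17.465,11.8): [(22.6224, 5.2034) (8.4141, 8.4761) (0, 3.0727) (0, 0) (26.342, 0)]  |A|=155.4439
8. ⊥bis P7·P6 via (8.725,11.35): [(22.6224, 5.2034) (8.4141, 8.4761) (0, 3.0727) (0, 0) (26.342, 0)]  |A|=155.4439
9. ⊥bis P7·P8 via (5.895,11.17): [(22.6224, 5.2034) (8.4141, 8.4761) (0, 3.0727) (0, 0) (26.342, 0)]  |A|=155.4439
10. canonical 5-gon: [(22.6224, 5.2034) (8.4141, 8.4761) (0, 3.0727) (0, 0) (26.342, 0)]
11. shoelace: 155.4439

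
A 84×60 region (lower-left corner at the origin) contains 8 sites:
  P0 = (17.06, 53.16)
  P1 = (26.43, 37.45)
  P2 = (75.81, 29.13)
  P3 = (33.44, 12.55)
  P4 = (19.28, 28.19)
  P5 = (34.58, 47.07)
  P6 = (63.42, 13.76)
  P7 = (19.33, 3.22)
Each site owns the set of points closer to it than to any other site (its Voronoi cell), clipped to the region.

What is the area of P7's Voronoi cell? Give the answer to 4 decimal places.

Area of P7's cell: 414.3444

1. box [0,84]×[0,60]: [(0, 0) (84, 0) (84, 60) (0, 60)]
2. ⊥bis P7·P0 via (18.195,28.19): [(0, 27.363) (0, 0) (84, 0) (84, 31.1811)]  |A|=2458.8518
3. ⊥bis P7·P1 via (22.88,20.335): [(0, 25.0808) (0, 0) (84, 0) (84, 7.6575)]  |A|=1375.0063
4. ⊥bis P7·P2 via (47.57,16.175): [(48.0573, 15.1127) (0, 25.0808) (0, 0) (54.9902, 0)]  |A|=1018.1832
5. ⊥bis P7·P3 via (26.385,7.885): [(17.4012, 21.4714) (0, 25.0808) (0, 0) (31.5988, 0)]  |A|=557.4537
6. ⊥bis P7·P4 via (19.305,15.705): [(21.2116, 15.7088) (0, 15.6663) (0, 0) (31.5988, 0)]  |A|=414.3444
7. ⊥bis P7·P5 via (26.955,25.145): [(21.2116, 15.7088) (0, 15.6663) (0, 0) (31.5988, 0)]  |A|=414.3444
8. ⊥bis P7·P6 via (41.375,8.49): [(21.2116, 15.7088) (0, 15.6663) (0, 0) (31.5988, 0)]  |A|=414.3444
9. canonical 4-gon: [(21.2116, 15.7088) (0, 15.6663) (0, 0) (31.5988, 0)]
10. shoelace: 414.3444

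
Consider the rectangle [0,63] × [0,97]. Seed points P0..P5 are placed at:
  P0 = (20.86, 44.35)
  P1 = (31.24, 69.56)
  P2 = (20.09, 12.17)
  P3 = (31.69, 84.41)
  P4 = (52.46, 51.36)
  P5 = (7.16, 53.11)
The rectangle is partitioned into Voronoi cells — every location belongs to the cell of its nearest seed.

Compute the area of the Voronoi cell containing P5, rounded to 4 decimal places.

1. box [0,63]×[0,97]: [(0, 0) (63, 0) (63, 97) (0, 97)]
2. ⊥bis P5·P0 via (14.01,48.73): [(0, 26.8194) (44.8746, 97) (0, 97)]  |A|=1574.664
3. ⊥bis P5·P1 via (19.2,61.335): [(0, 89.4405) (0, 26.8194) (20.6824, 59.1651)]  |A|=647.5765
4. ⊥bis P5·P2 via (13.625,32.64): [(0, 89.4405) (0, 28.3368) (1.2158, 28.7208) (20.6824, 59.1651)]  |A|=646.654
5. ⊥bis P5·P3 via (19.425,68.76): [(8.0236, 77.6953) (0, 83.9835) (0, 28.3368) (1.2158, 28.7208) (20.6824, 59.1651)]  |A|=624.7615
6. ⊥bis P5·P4 via (29.81,52.235): [(8.0236, 77.6953) (0, 83.9835) (0, 28.3368) (1.2158, 28.7208) (20.6824, 59.1651)]  |A|=624.7615
7. canonical 5-gon: [(8.0236, 77.6953) (0, 83.9835) (0, 28.3368) (1.2158, 28.7208) (20.6824, 59.1651)]
8. shoelace: 624.7615

Area of P5's cell: 624.7615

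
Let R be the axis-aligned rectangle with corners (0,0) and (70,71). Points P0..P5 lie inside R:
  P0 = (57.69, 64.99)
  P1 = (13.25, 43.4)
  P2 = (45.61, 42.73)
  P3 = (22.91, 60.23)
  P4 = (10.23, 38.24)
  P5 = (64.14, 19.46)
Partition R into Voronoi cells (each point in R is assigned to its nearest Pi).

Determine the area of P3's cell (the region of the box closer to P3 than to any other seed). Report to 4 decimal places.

Area of P3's cell: 707.2368

1. box [0,70]×[0,71]: [(0, 0) (70, 0) (70, 71) (0, 71)]
2. ⊥bis P3·P0 via (40.3,62.61): [(0, 0) (48.8688, 0) (39.1517, 71) (0, 71)]  |A|=3124.73
3. ⊥bis P3·P1 via (18.08,51.815): [(0, 62.1925) (43.7976, 37.0537) (39.1517, 71) (0, 71)]  |A|=857.4026
4. ⊥bis P3·P2 via (34.26,51.48): [(0, 62.1925) (29.4757, 45.2741) (40.683, 59.8115) (39.1517, 71) (0, 71)]  |A|=707.2368
5. ⊥bis P3·P4 via (16.57,49.235): [(0, 62.1925) (29.4757, 45.2741) (40.683, 59.8115) (39.1517, 71) (0, 71)]  |A|=707.2368
6. ⊥bis P3·P5 via (43.525,39.845): [(0, 62.1925) (29.4757, 45.2741) (40.683, 59.8115) (39.1517, 71) (0, 71)]  |A|=707.2368
7. canonical 5-gon: [(0, 62.1925) (29.4757, 45.2741) (40.683, 59.8115) (39.1517, 71) (0, 71)]
8. shoelace: 707.2368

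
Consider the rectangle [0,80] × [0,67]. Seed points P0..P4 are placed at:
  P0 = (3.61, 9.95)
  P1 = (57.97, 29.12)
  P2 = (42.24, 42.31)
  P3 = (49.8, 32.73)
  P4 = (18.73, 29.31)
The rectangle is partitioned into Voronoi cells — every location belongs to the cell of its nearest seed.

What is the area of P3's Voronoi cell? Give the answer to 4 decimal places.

1. box [0,80]×[0,67]: [(0, 0) (80, 0) (80, 67) (0, 67)]
2. ⊥bis P3·P0 via (26.705,21.34): [(37.2295, 0) (80, 0) (80, 67) (4.1864, 67)]  |A|=3972.5689
3. ⊥bis P3·P1 via (53.885,30.925): [(37.2295, 0) (40.2205, 0) (69.8251, 67) (4.1864, 67)]  |A|=2299.0959
4. ⊥bis P3·P2 via (46.02,37.52): [(26.3721, 22.015) (37.2295, 0) (40.2205, 0) (62.5699, 50.5802)]  |A|=629.1608
5. ⊥bis P3·P4 via (34.265,31.02): [(34.5462, 28.4655) (37.6795, 0) (40.2205, 0) (62.5699, 50.5802)]  |A|=497.7618
6. canonical 4-gon: [(34.5462, 28.4655) (37.6795, 0) (40.2205, 0) (62.5699, 50.5802)]
7. shoelace: 497.7618

Area of P3's cell: 497.7618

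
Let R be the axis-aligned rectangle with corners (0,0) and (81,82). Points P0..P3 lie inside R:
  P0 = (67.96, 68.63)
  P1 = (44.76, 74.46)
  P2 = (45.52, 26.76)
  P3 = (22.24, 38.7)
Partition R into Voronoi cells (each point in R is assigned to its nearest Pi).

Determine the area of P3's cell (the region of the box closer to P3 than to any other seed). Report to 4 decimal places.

Area of P3's cell: 2103.5966

1. box [0,81]×[0,82]: [(0, 0) (81, 0) (81, 82) (0, 82)]
2. ⊥bis P3·P0 via (45.1,53.665): [(0, 0) (80.2311, 0) (26.5509, 82) (0, 82)]  |A|=4378.0601
3. ⊥bis P3·P1 via (33.5,56.58): [(0, 77.6768) (0, 0) (80.2311, 0) (49.9898, 46.1955)]  |A|=3794.6803
4. ⊥bis P3·P2 via (33.88,32.73): [(43.0332, 50.5764) (0, 77.6768) (0, 0) (17.0932, 0)]  |A|=2103.5966
5. canonical 4-gon: [(43.0332, 50.5764) (0, 77.6768) (0, 0) (17.0932, 0)]
6. shoelace: 2103.5966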